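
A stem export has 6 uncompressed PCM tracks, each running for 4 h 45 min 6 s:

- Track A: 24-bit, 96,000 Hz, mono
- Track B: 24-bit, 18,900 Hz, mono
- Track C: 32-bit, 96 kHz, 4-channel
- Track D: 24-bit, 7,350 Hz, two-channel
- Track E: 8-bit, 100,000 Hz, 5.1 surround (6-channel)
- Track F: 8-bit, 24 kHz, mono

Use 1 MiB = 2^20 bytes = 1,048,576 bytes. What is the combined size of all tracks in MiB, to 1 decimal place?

41580.0 MiB

4 h 45 min 6 s = 17,106 s.
Track A: 96,000 × 17,106 × 3 × 1 = 4,926,528,000 bytes.
Track B: 18,900 × 17,106 × 3 × 1 = 969,910,200 bytes.
Track C: 96,000 × 17,106 × 4 × 4 = 26,274,816,000 bytes.
Track D: 7,350 × 17,106 × 3 × 2 = 754,374,600 bytes.
Track E: 100,000 × 17,106 × 1 × 6 = 10,263,600,000 bytes.
Track F: 24,000 × 17,106 × 1 × 1 = 410,544,000 bytes.
Total = 43,599,772,800 bytes = 41580.0 MiB.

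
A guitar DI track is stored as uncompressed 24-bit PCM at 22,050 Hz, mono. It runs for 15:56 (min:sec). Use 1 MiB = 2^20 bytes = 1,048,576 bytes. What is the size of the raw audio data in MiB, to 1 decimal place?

Duration = 15:56 (min:sec) = 956 s.
Bytes = 22,050 samples/s × 956 s × 3 bytes/sample × 1 ch = 63,239,400 bytes.
63,239,400 / 1,048,576 = 60.3 MiB.

60.3 MiB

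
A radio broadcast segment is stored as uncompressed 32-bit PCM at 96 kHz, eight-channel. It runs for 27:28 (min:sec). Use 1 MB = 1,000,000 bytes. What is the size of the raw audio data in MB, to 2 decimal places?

Duration = 27:28 (min:sec) = 1,648 s.
Bytes = 96,000 samples/s × 1,648 s × 4 bytes/sample × 8 ch = 5,062,656,000 bytes.
5,062,656,000 / 1,000,000 = 5062.66 MB.

5062.66 MB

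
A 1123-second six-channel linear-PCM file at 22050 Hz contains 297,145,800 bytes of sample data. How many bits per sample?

16 bits

Bytes per sample = 297,145,800 / (22,050 × 1,123 × 6) = 297,145,800 / 148,572,900 = 2.
Bit depth = 2 × 8 = 16 bits.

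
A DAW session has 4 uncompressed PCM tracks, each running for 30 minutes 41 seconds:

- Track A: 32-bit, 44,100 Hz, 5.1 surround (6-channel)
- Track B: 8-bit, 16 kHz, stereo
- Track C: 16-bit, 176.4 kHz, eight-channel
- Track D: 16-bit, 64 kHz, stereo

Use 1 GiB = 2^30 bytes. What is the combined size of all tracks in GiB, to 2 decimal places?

7.15 GiB

30 minutes 41 seconds = 1,841 s.
Track A: 44,100 × 1,841 × 4 × 6 = 1,948,514,400 bytes.
Track B: 16,000 × 1,841 × 1 × 2 = 58,912,000 bytes.
Track C: 176,400 × 1,841 × 2 × 8 = 5,196,038,400 bytes.
Track D: 64,000 × 1,841 × 2 × 2 = 471,296,000 bytes.
Total = 7,674,760,800 bytes = 7.15 GiB.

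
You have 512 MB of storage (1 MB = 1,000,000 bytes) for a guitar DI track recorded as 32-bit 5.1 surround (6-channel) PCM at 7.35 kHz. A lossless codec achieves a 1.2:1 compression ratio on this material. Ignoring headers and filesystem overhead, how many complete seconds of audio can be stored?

Uncompressed byte rate = 7,350 × 4 × 6 = 176,400 bytes/s.
After 1.2:1 compression, effective rate ≈ 147000 bytes/s.
Capacity = 512 × 1,000,000 = 512,000,000 bytes.
512,000,000 / effective rate ≈ 3482.99 s → 3,482 seconds.

3,482 seconds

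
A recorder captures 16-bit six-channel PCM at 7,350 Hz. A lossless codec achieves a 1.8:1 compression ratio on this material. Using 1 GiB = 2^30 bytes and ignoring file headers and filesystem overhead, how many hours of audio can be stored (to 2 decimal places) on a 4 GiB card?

Uncompressed byte rate = 7,350 × 2 × 6 = 88,200 bytes/s.
After 1.8:1 compression, effective rate ≈ 49000 bytes/s.
Capacity = 4 × 1,073,741,824 = 4,294,967,296 bytes.
4,294,967,296 / effective rate ≈ 87652.39 s → 24.35 hours.

24.35 hours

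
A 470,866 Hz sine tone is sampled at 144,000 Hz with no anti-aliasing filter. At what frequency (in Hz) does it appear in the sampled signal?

38,866 Hz

Nyquist = 144,000/2 = 72,000 Hz; 470,866 Hz exceeds it.
Alias = |470,866 − 3×144,000| = |470,866 − 432,000| = 38,866 Hz.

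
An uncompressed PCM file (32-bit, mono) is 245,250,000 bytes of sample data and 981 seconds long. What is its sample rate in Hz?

Bytes = sample_rate × seconds × bytes_per_sample × channels.
sample_rate = 245,250,000 / (981 × 4 × 1) = 245,250,000 / 3,924 = 62,500 Hz.

62,500 Hz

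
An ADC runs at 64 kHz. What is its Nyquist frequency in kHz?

32 kHz

Nyquist frequency = sample rate / 2 = 64,000 / 2 = 32 kHz.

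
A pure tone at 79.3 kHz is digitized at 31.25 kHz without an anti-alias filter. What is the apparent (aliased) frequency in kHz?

14.45 kHz

Nyquist = 31,250/2 = 15,625 Hz; 79,300 Hz exceeds it.
Alias = |79,300 − 3×31,250| = |79,300 − 93,750| = 14,450 Hz = 14.45 kHz.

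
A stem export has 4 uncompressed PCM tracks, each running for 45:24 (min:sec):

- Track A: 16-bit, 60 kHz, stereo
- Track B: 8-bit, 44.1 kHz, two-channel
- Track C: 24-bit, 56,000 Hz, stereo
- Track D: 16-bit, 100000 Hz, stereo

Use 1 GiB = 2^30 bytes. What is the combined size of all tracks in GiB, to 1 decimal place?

2.7 GiB

45:24 (min:sec) = 2,724 s.
Track A: 60,000 × 2,724 × 2 × 2 = 653,760,000 bytes.
Track B: 44,100 × 2,724 × 1 × 2 = 240,256,800 bytes.
Track C: 56,000 × 2,724 × 3 × 2 = 915,264,000 bytes.
Track D: 100,000 × 2,724 × 2 × 2 = 1,089,600,000 bytes.
Total = 2,898,880,800 bytes = 2.7 GiB.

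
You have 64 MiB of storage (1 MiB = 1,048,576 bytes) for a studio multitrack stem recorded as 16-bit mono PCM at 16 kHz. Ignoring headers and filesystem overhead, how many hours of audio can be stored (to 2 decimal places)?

Uncompressed byte rate = 16,000 × 2 × 1 = 32,000 bytes/s.
Capacity = 64 × 1,048,576 = 67,108,864 bytes.
67,108,864 / 32,000 ≈ 2097.15 s → 0.58 hours.

0.58 hours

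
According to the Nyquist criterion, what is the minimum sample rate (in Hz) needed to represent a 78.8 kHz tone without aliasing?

157,600 Hz

Minimum sample rate = 2 × 78,800 Hz = 157,600 Hz.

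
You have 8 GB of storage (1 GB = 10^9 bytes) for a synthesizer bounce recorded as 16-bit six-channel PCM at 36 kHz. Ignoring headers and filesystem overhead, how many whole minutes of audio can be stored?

308 minutes

Uncompressed byte rate = 36,000 × 2 × 6 = 432,000 bytes/s.
Capacity = 8 × 1,000,000,000 = 8,000,000,000 bytes.
8,000,000,000 / 432,000 ≈ 18518.52 s → 308 minutes.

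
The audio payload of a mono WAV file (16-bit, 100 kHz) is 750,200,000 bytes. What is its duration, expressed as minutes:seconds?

62:31

Byte rate = 100,000 × 2 × 1 = 200,000 bytes/s.
Duration = 750,200,000 / 200,000 = 3,751 s.
3,751 s = 62:31.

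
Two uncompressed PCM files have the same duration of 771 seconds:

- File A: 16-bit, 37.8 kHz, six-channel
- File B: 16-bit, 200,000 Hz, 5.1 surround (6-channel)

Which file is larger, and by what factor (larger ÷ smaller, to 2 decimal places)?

File A: 37,800 × 2 × 6 = 453,600 bytes/s.
File B: 200,000 × 2 × 6 = 2,400,000 bytes/s.
File B is larger; ratio = 1,850,400,000 / 349,725,600 = 5.29.

File B, by a factor of 5.29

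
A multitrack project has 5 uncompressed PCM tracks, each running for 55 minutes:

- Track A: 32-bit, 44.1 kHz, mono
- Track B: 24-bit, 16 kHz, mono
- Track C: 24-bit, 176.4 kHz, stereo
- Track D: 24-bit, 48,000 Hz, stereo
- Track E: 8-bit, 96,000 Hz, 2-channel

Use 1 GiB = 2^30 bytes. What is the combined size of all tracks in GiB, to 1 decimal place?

55 minutes = 3,300 s.
Track A: 44,100 × 3,300 × 4 × 1 = 582,120,000 bytes.
Track B: 16,000 × 3,300 × 3 × 1 = 158,400,000 bytes.
Track C: 176,400 × 3,300 × 3 × 2 = 3,492,720,000 bytes.
Track D: 48,000 × 3,300 × 3 × 2 = 950,400,000 bytes.
Track E: 96,000 × 3,300 × 1 × 2 = 633,600,000 bytes.
Total = 5,817,240,000 bytes = 5.4 GiB.

5.4 GiB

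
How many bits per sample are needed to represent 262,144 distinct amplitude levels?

18 bits

log2(262,144) = 18.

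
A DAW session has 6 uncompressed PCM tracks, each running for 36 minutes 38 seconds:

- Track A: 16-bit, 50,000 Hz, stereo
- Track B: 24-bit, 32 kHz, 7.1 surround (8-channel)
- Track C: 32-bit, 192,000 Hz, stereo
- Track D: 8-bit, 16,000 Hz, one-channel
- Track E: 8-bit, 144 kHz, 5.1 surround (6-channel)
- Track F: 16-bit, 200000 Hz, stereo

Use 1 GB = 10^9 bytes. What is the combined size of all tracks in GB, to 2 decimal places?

9.20 GB

36 minutes 38 seconds = 2,198 s.
Track A: 50,000 × 2,198 × 2 × 2 = 439,600,000 bytes.
Track B: 32,000 × 2,198 × 3 × 8 = 1,688,064,000 bytes.
Track C: 192,000 × 2,198 × 4 × 2 = 3,376,128,000 bytes.
Track D: 16,000 × 2,198 × 1 × 1 = 35,168,000 bytes.
Track E: 144,000 × 2,198 × 1 × 6 = 1,899,072,000 bytes.
Track F: 200,000 × 2,198 × 2 × 2 = 1,758,400,000 bytes.
Total = 9,196,432,000 bytes = 9.20 GB.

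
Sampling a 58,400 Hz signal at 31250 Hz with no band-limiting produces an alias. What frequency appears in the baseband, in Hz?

4,100 Hz

Nyquist = 31,250/2 = 15,625 Hz; 58,400 Hz exceeds it.
Alias = |58,400 − 2×31,250| = |58,400 − 62,500| = 4,100 Hz.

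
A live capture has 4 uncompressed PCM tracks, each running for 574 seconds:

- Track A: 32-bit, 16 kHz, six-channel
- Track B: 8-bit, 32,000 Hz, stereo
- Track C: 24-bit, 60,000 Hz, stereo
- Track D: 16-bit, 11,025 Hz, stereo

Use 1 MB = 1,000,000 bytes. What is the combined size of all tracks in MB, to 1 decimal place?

489.1 MB

Track A: 16,000 × 574 × 4 × 6 = 220,416,000 bytes.
Track B: 32,000 × 574 × 1 × 2 = 36,736,000 bytes.
Track C: 60,000 × 574 × 3 × 2 = 206,640,000 bytes.
Track D: 11,025 × 574 × 2 × 2 = 25,313,400 bytes.
Total = 489,105,400 bytes = 489.1 MB.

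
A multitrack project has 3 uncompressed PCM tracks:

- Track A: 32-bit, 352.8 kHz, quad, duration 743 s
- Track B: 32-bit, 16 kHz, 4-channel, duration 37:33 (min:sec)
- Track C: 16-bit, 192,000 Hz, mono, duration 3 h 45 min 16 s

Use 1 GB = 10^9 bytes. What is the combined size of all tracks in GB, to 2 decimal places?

Track A: 352,800 × 743 × 4 × 4 = 4,194,086,400 bytes.
Track B: 37:33 (min:sec) = 2,253 s; 16,000 × 2,253 × 4 × 4 = 576,768,000 bytes.
Track C: 3 h 45 min 16 s = 13,516 s; 192,000 × 13,516 × 2 × 1 = 5,190,144,000 bytes.
Total = 9,960,998,400 bytes = 9.96 GB.

9.96 GB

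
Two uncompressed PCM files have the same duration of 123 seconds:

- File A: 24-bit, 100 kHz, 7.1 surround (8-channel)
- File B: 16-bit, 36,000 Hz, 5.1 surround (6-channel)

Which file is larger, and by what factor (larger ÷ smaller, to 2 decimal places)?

File A: 100,000 × 3 × 8 = 2,400,000 bytes/s.
File B: 36,000 × 2 × 6 = 432,000 bytes/s.
File A is larger; ratio = 295,200,000 / 53,136,000 = 5.56.

File A, by a factor of 5.56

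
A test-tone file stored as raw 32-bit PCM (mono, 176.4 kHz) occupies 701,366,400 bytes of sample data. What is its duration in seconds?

Byte rate = 176,400 × 4 × 1 = 705,600 bytes/s.
Duration = 701,366,400 / 705,600 = 994 s.

994 seconds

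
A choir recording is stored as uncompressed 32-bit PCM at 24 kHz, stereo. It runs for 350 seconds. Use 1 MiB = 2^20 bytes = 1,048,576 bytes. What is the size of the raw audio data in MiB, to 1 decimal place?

64.1 MiB

Bytes = 24,000 samples/s × 350 s × 4 bytes/sample × 2 ch = 67,200,000 bytes.
67,200,000 / 1,048,576 = 64.1 MiB.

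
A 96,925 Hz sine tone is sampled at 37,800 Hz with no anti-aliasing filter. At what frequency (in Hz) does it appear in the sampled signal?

Nyquist = 37,800/2 = 18,900 Hz; 96,925 Hz exceeds it.
Alias = |96,925 − 3×37,800| = |96,925 − 113,400| = 16,475 Hz.

16,475 Hz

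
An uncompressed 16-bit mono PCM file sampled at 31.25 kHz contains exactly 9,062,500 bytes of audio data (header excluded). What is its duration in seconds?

Byte rate = 31,250 × 2 × 1 = 62,500 bytes/s.
Duration = 9,062,500 / 62,500 = 145 s.

145 seconds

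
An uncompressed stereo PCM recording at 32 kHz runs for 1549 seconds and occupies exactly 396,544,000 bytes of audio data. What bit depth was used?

Bytes per sample = 396,544,000 / (32,000 × 1,549 × 2) = 396,544,000 / 99,136,000 = 4.
Bit depth = 4 × 8 = 32 bits.

32 bits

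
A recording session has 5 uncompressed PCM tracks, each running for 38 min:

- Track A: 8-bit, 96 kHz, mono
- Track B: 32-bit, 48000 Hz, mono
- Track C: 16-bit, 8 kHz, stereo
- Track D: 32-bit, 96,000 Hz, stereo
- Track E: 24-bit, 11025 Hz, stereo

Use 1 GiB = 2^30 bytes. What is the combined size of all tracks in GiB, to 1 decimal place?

38 min = 2,280 s.
Track A: 96,000 × 2,280 × 1 × 1 = 218,880,000 bytes.
Track B: 48,000 × 2,280 × 4 × 1 = 437,760,000 bytes.
Track C: 8,000 × 2,280 × 2 × 2 = 72,960,000 bytes.
Track D: 96,000 × 2,280 × 4 × 2 = 1,751,040,000 bytes.
Track E: 11,025 × 2,280 × 3 × 2 = 150,822,000 bytes.
Total = 2,631,462,000 bytes = 2.5 GiB.

2.5 GiB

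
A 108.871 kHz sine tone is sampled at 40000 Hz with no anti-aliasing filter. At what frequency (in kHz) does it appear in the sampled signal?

Nyquist = 40,000/2 = 20,000 Hz; 108,871 Hz exceeds it.
Alias = |108,871 − 3×40,000| = |108,871 − 120,000| = 11,129 Hz = 11.129 kHz.

11.129 kHz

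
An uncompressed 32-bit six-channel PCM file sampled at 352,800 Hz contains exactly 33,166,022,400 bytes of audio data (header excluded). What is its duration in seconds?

3,917 seconds

Byte rate = 352,800 × 4 × 6 = 8,467,200 bytes/s.
Duration = 33,166,022,400 / 8,467,200 = 3,917 s.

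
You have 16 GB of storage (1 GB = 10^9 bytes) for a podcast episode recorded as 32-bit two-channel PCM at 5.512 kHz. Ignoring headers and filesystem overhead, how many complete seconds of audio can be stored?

Uncompressed byte rate = 5,512 × 4 × 2 = 44,096 bytes/s.
Capacity = 16 × 1,000,000,000 = 16,000,000,000 bytes.
16,000,000,000 / 44,096 ≈ 362844.7 s → 362,844 seconds.

362,844 seconds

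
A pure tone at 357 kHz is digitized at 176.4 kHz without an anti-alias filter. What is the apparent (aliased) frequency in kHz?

Nyquist = 176,400/2 = 88,200 Hz; 357,000 Hz exceeds it.
Alias = |357,000 − 2×176,400| = |357,000 − 352,800| = 4,200 Hz = 4.2 kHz.

4.2 kHz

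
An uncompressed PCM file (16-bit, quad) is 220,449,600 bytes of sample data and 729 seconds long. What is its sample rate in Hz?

37,800 Hz

Bytes = sample_rate × seconds × bytes_per_sample × channels.
sample_rate = 220,449,600 / (729 × 2 × 4) = 220,449,600 / 5,832 = 37,800 Hz.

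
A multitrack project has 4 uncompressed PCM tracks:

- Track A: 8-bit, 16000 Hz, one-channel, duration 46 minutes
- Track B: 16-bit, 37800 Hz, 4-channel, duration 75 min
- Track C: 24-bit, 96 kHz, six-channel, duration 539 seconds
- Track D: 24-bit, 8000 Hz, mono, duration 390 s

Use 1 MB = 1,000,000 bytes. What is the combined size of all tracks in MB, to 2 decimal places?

Track A: 46 minutes = 2,760 s; 16,000 × 2,760 × 1 × 1 = 44,160,000 bytes.
Track B: 75 min = 4,500 s; 37,800 × 4,500 × 2 × 4 = 1,360,800,000 bytes.
Track C: 96,000 × 539 × 3 × 6 = 931,392,000 bytes.
Track D: 8,000 × 390 × 3 × 1 = 9,360,000 bytes.
Total = 2,345,712,000 bytes = 2345.71 MB.

2345.71 MB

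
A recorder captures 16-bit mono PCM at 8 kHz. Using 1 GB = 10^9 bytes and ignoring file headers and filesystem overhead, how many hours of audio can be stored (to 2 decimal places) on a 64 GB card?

1111.11 hours

Uncompressed byte rate = 8,000 × 2 × 1 = 16,000 bytes/s.
Capacity = 64 × 1,000,000,000 = 64,000,000,000 bytes.
64,000,000,000 / 16,000 ≈ 4000000 s → 1111.11 hours.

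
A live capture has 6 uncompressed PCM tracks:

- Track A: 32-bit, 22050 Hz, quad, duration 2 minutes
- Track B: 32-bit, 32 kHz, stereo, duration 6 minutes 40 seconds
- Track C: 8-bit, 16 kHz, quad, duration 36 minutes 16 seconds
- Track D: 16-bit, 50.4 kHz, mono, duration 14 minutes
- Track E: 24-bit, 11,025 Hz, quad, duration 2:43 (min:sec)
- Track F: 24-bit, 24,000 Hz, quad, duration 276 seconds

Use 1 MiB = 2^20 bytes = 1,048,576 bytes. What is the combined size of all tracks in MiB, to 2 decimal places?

447.96 MiB

Track A: 2 minutes = 120 s; 22,050 × 120 × 4 × 4 = 42,336,000 bytes.
Track B: 6 minutes 40 seconds = 400 s; 32,000 × 400 × 4 × 2 = 102,400,000 bytes.
Track C: 36 minutes 16 seconds = 2,176 s; 16,000 × 2,176 × 1 × 4 = 139,264,000 bytes.
Track D: 14 minutes = 840 s; 50,400 × 840 × 2 × 1 = 84,672,000 bytes.
Track E: 2:43 (min:sec) = 163 s; 11,025 × 163 × 3 × 4 = 21,564,900 bytes.
Track F: 24,000 × 276 × 3 × 4 = 79,488,000 bytes.
Total = 469,724,900 bytes = 447.96 MiB.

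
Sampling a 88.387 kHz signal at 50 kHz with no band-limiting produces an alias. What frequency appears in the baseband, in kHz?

11.613 kHz

Nyquist = 50,000/2 = 25,000 Hz; 88,387 Hz exceeds it.
Alias = |88,387 − 2×50,000| = |88,387 − 100,000| = 11,613 Hz = 11.613 kHz.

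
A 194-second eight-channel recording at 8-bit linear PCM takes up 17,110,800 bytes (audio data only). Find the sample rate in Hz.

11,025 Hz

Bytes = sample_rate × seconds × bytes_per_sample × channels.
sample_rate = 17,110,800 / (194 × 1 × 8) = 17,110,800 / 1,552 = 11,025 Hz.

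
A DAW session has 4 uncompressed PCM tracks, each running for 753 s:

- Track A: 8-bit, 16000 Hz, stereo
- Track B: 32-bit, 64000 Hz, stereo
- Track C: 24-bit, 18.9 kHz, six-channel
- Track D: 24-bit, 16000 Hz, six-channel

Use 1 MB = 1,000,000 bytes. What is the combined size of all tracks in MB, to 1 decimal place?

Track A: 16,000 × 753 × 1 × 2 = 24,096,000 bytes.
Track B: 64,000 × 753 × 4 × 2 = 385,536,000 bytes.
Track C: 18,900 × 753 × 3 × 6 = 256,170,600 bytes.
Track D: 16,000 × 753 × 3 × 6 = 216,864,000 bytes.
Total = 882,666,600 bytes = 882.7 MB.

882.7 MB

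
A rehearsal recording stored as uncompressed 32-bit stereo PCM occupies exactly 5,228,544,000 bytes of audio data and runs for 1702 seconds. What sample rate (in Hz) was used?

384,000 Hz

Bytes = sample_rate × seconds × bytes_per_sample × channels.
sample_rate = 5,228,544,000 / (1,702 × 4 × 2) = 5,228,544,000 / 13,616 = 384,000 Hz.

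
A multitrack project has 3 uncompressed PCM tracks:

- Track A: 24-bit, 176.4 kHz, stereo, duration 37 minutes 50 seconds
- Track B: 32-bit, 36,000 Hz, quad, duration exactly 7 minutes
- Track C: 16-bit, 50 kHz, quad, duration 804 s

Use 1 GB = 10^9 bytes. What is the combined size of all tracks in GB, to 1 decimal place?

3.0 GB

Track A: 37 minutes 50 seconds = 2,270 s; 176,400 × 2,270 × 3 × 2 = 2,402,568,000 bytes.
Track B: exactly 7 minutes = 420 s; 36,000 × 420 × 4 × 4 = 241,920,000 bytes.
Track C: 50,000 × 804 × 2 × 4 = 321,600,000 bytes.
Total = 2,966,088,000 bytes = 3.0 GB.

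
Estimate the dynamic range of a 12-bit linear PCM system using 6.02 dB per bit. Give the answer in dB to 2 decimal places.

12 × 6.02 = 72.24 dB.

72.24 dB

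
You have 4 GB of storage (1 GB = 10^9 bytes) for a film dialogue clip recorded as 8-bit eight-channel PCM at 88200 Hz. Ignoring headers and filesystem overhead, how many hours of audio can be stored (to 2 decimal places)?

Uncompressed byte rate = 88,200 × 1 × 8 = 705,600 bytes/s.
Capacity = 4 × 1,000,000,000 = 4,000,000,000 bytes.
4,000,000,000 / 705,600 ≈ 5668.93 s → 1.57 hours.

1.57 hours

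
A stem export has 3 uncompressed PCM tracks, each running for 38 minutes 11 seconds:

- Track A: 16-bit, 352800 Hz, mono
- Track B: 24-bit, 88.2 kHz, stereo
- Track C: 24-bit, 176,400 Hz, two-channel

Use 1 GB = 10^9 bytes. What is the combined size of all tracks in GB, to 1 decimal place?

38 minutes 11 seconds = 2,291 s.
Track A: 352,800 × 2,291 × 2 × 1 = 1,616,529,600 bytes.
Track B: 88,200 × 2,291 × 3 × 2 = 1,212,397,200 bytes.
Track C: 176,400 × 2,291 × 3 × 2 = 2,424,794,400 bytes.
Total = 5,253,721,200 bytes = 5.3 GB.

5.3 GB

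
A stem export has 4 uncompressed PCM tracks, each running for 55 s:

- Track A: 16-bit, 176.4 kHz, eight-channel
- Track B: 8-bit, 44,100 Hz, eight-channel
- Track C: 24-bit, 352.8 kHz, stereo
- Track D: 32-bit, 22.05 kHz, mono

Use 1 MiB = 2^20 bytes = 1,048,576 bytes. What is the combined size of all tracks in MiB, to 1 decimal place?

Track A: 176,400 × 55 × 2 × 8 = 155,232,000 bytes.
Track B: 44,100 × 55 × 1 × 8 = 19,404,000 bytes.
Track C: 352,800 × 55 × 3 × 2 = 116,424,000 bytes.
Track D: 22,050 × 55 × 4 × 1 = 4,851,000 bytes.
Total = 295,911,000 bytes = 282.2 MiB.

282.2 MiB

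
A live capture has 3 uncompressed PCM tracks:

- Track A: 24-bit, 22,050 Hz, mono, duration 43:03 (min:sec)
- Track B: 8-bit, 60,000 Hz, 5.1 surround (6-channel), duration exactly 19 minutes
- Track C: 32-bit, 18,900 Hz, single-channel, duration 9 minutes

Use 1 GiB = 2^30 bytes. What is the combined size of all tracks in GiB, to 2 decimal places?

0.58 GiB

Track A: 43:03 (min:sec) = 2,583 s; 22,050 × 2,583 × 3 × 1 = 170,865,450 bytes.
Track B: exactly 19 minutes = 1,140 s; 60,000 × 1,140 × 1 × 6 = 410,400,000 bytes.
Track C: 9 minutes = 540 s; 18,900 × 540 × 4 × 1 = 40,824,000 bytes.
Total = 622,089,450 bytes = 0.58 GiB.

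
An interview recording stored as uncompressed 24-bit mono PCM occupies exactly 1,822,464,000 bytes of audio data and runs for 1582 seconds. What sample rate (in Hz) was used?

Bytes = sample_rate × seconds × bytes_per_sample × channels.
sample_rate = 1,822,464,000 / (1,582 × 3 × 1) = 1,822,464,000 / 4,746 = 384,000 Hz.

384,000 Hz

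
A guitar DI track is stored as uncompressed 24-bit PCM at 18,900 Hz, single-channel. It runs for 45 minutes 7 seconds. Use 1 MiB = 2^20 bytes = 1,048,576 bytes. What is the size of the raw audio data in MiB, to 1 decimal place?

146.4 MiB

Duration = 45 minutes 7 seconds = 2,707 s.
Bytes = 18,900 samples/s × 2,707 s × 3 bytes/sample × 1 ch = 153,486,900 bytes.
153,486,900 / 1,048,576 = 146.4 MiB.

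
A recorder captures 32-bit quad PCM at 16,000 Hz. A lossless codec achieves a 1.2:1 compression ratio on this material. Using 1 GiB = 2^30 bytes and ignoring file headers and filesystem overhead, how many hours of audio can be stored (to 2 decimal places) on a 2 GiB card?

2.80 hours

Uncompressed byte rate = 16,000 × 4 × 4 = 256,000 bytes/s.
After 1.2:1 compression, effective rate ≈ 213333.33 bytes/s.
Capacity = 2 × 1,073,741,824 = 2,147,483,648 bytes.
2,147,483,648 / effective rate ≈ 10066.33 s → 2.80 hours.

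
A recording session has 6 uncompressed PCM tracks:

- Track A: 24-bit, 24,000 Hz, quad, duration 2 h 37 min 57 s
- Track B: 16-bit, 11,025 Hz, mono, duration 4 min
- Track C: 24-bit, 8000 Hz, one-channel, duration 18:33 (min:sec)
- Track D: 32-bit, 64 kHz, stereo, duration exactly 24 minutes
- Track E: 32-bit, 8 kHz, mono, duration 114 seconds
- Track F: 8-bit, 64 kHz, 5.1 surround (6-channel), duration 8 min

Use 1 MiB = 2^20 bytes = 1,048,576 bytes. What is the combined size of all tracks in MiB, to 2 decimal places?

3515.84 MiB

Track A: 2 h 37 min 57 s = 9,477 s; 24,000 × 9,477 × 3 × 4 = 2,729,376,000 bytes.
Track B: 4 min = 240 s; 11,025 × 240 × 2 × 1 = 5,292,000 bytes.
Track C: 18:33 (min:sec) = 1,113 s; 8,000 × 1,113 × 3 × 1 = 26,712,000 bytes.
Track D: exactly 24 minutes = 1,440 s; 64,000 × 1,440 × 4 × 2 = 737,280,000 bytes.
Track E: 8,000 × 114 × 4 × 1 = 3,648,000 bytes.
Track F: 8 min = 480 s; 64,000 × 480 × 1 × 6 = 184,320,000 bytes.
Total = 3,686,628,000 bytes = 3515.84 MiB.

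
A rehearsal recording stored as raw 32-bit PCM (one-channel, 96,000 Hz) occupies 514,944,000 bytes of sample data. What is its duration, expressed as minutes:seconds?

Byte rate = 96,000 × 4 × 1 = 384,000 bytes/s.
Duration = 514,944,000 / 384,000 = 1,341 s.
1,341 s = 22:21.

22:21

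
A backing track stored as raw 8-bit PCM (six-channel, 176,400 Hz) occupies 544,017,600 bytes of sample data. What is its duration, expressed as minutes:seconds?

8:34

Byte rate = 176,400 × 1 × 6 = 1,058,400 bytes/s.
Duration = 544,017,600 / 1,058,400 = 514 s.
514 s = 8:34.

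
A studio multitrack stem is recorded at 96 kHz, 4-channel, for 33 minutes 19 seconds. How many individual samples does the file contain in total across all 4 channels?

33 minutes 19 seconds = 1,999 s.
96,000 × 1,999 s × 4 ch = 767,616,000 samples.

767,616,000 samples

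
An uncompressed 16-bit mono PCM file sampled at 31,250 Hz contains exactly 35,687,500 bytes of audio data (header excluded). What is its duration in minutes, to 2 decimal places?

Byte rate = 31,250 × 2 × 1 = 62,500 bytes/s.
Duration = 35,687,500 / 62,500 = 571 s.
571 s / 60 = 9.52 minutes.

9.52 minutes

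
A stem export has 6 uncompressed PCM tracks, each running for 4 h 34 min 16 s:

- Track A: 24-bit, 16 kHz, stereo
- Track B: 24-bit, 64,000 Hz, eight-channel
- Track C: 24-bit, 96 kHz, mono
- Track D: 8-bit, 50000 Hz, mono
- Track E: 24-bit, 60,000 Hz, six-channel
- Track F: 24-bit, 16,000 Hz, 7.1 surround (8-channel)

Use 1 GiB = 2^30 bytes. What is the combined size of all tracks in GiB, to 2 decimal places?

4 h 34 min 16 s = 16,456 s.
Track A: 16,000 × 16,456 × 3 × 2 = 1,579,776,000 bytes.
Track B: 64,000 × 16,456 × 3 × 8 = 25,276,416,000 bytes.
Track C: 96,000 × 16,456 × 3 × 1 = 4,739,328,000 bytes.
Track D: 50,000 × 16,456 × 1 × 1 = 822,800,000 bytes.
Track E: 60,000 × 16,456 × 3 × 6 = 17,772,480,000 bytes.
Track F: 16,000 × 16,456 × 3 × 8 = 6,319,104,000 bytes.
Total = 56,509,904,000 bytes = 52.63 GiB.

52.63 GiB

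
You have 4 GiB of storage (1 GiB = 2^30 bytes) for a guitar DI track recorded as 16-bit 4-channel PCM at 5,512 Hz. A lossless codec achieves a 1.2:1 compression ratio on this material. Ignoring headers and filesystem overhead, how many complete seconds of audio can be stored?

Uncompressed byte rate = 5,512 × 2 × 4 = 44,096 bytes/s.
After 1.2:1 compression, effective rate ≈ 36746.67 bytes/s.
Capacity = 4 × 1,073,741,824 = 4,294,967,296 bytes.
4,294,967,296 / effective rate ≈ 116880.46 s → 116,880 seconds.

116,880 seconds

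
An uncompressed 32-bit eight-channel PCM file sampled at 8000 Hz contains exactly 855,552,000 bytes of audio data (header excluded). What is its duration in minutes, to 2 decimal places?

Byte rate = 8,000 × 4 × 8 = 256,000 bytes/s.
Duration = 855,552,000 / 256,000 = 3,342 s.
3,342 s / 60 = 55.70 minutes.

55.70 minutes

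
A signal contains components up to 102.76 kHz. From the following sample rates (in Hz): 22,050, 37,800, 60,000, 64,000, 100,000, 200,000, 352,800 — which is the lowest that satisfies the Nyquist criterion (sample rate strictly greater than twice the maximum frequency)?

Need sample rate > 2 × 102,760 = 205,520 Hz.
Lowest listed rate above 205,520 Hz is 352,800 Hz.

352,800 Hz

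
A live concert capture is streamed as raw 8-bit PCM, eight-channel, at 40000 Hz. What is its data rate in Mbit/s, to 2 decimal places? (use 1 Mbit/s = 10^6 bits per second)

Bit rate = 40,000 × 8 × 8 = 2,560,000 bits/s.
= 2.56 Mbit/s.

2.56 Mbit/s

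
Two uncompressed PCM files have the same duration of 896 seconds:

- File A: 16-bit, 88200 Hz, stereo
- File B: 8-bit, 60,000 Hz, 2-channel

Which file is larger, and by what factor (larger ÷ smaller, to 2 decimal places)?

File A, by a factor of 2.94

File A: 88,200 × 2 × 2 = 352,800 bytes/s.
File B: 60,000 × 1 × 2 = 120,000 bytes/s.
File A is larger; ratio = 316,108,800 / 107,520,000 = 2.94.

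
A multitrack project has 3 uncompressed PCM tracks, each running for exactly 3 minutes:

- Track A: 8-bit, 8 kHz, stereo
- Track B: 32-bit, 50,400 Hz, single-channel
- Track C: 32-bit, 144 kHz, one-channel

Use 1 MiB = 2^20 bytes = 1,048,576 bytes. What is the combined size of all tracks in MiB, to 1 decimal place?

136.2 MiB

exactly 3 minutes = 180 s.
Track A: 8,000 × 180 × 1 × 2 = 2,880,000 bytes.
Track B: 50,400 × 180 × 4 × 1 = 36,288,000 bytes.
Track C: 144,000 × 180 × 4 × 1 = 103,680,000 bytes.
Total = 142,848,000 bytes = 136.2 MiB.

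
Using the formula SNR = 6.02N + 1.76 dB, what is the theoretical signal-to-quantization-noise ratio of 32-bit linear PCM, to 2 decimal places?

194.40 dB

6.02 × 32 + 1.76 = 194.40 dB.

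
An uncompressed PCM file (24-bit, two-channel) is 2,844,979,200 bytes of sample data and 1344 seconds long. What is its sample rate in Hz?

352,800 Hz

Bytes = sample_rate × seconds × bytes_per_sample × channels.
sample_rate = 2,844,979,200 / (1,344 × 3 × 2) = 2,844,979,200 / 8,064 = 352,800 Hz.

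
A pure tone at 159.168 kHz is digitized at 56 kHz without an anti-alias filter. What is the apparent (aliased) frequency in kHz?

Nyquist = 56,000/2 = 28,000 Hz; 159,168 Hz exceeds it.
Alias = |159,168 − 3×56,000| = |159,168 − 168,000| = 8,832 Hz = 8.832 kHz.

8.832 kHz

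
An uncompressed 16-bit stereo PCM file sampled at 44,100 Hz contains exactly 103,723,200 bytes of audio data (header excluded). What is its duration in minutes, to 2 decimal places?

Byte rate = 44,100 × 2 × 2 = 176,400 bytes/s.
Duration = 103,723,200 / 176,400 = 588 s.
588 s / 60 = 9.80 minutes.

9.80 minutes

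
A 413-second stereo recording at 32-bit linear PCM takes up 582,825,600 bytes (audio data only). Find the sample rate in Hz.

Bytes = sample_rate × seconds × bytes_per_sample × channels.
sample_rate = 582,825,600 / (413 × 4 × 2) = 582,825,600 / 3,304 = 176,400 Hz.

176,400 Hz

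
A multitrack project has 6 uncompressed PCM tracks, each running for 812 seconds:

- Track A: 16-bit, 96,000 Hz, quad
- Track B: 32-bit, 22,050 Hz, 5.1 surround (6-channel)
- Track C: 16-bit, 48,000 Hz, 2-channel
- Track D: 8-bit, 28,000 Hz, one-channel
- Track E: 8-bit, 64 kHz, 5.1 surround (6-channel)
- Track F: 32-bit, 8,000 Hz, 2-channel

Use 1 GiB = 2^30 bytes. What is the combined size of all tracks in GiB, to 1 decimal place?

1.5 GiB

Track A: 96,000 × 812 × 2 × 4 = 623,616,000 bytes.
Track B: 22,050 × 812 × 4 × 6 = 429,710,400 bytes.
Track C: 48,000 × 812 × 2 × 2 = 155,904,000 bytes.
Track D: 28,000 × 812 × 1 × 1 = 22,736,000 bytes.
Track E: 64,000 × 812 × 1 × 6 = 311,808,000 bytes.
Track F: 8,000 × 812 × 4 × 2 = 51,968,000 bytes.
Total = 1,595,742,400 bytes = 1.5 GiB.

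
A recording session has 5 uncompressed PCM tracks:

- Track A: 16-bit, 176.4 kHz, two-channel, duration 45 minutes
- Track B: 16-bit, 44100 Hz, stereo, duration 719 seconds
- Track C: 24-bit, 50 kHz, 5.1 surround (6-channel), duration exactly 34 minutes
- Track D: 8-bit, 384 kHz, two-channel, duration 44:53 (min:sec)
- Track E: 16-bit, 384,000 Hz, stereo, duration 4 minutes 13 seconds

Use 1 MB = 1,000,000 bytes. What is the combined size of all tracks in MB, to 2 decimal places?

Track A: 45 minutes = 2,700 s; 176,400 × 2,700 × 2 × 2 = 1,905,120,000 bytes.
Track B: 44,100 × 719 × 2 × 2 = 126,831,600 bytes.
Track C: exactly 34 minutes = 2,040 s; 50,000 × 2,040 × 3 × 6 = 1,836,000,000 bytes.
Track D: 44:53 (min:sec) = 2,693 s; 384,000 × 2,693 × 1 × 2 = 2,068,224,000 bytes.
Track E: 4 minutes 13 seconds = 253 s; 384,000 × 253 × 2 × 2 = 388,608,000 bytes.
Total = 6,324,783,600 bytes = 6324.78 MB.

6324.78 MB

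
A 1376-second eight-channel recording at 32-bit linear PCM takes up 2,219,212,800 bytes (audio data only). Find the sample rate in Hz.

50,400 Hz

Bytes = sample_rate × seconds × bytes_per_sample × channels.
sample_rate = 2,219,212,800 / (1,376 × 4 × 8) = 2,219,212,800 / 44,032 = 50,400 Hz.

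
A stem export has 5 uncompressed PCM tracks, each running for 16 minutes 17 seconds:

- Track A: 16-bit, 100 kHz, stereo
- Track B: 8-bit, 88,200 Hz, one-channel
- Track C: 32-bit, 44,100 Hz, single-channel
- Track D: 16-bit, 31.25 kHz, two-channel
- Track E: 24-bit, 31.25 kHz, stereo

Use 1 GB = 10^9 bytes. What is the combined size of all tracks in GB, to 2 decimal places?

16 minutes 17 seconds = 977 s.
Track A: 100,000 × 977 × 2 × 2 = 390,800,000 bytes.
Track B: 88,200 × 977 × 1 × 1 = 86,171,400 bytes.
Track C: 44,100 × 977 × 4 × 1 = 172,342,800 bytes.
Track D: 31,250 × 977 × 2 × 2 = 122,125,000 bytes.
Track E: 31,250 × 977 × 3 × 2 = 183,187,500 bytes.
Total = 954,626,700 bytes = 0.95 GB.

0.95 GB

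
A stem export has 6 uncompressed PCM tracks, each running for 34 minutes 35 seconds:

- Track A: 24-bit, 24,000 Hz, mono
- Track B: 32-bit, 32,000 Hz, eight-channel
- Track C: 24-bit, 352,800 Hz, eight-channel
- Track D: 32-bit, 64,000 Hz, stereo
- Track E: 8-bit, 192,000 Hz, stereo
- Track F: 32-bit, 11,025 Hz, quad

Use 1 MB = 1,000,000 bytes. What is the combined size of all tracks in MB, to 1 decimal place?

22068.9 MB

34 minutes 35 seconds = 2,075 s.
Track A: 24,000 × 2,075 × 3 × 1 = 149,400,000 bytes.
Track B: 32,000 × 2,075 × 4 × 8 = 2,124,800,000 bytes.
Track C: 352,800 × 2,075 × 3 × 8 = 17,569,440,000 bytes.
Track D: 64,000 × 2,075 × 4 × 2 = 1,062,400,000 bytes.
Track E: 192,000 × 2,075 × 1 × 2 = 796,800,000 bytes.
Track F: 11,025 × 2,075 × 4 × 4 = 366,030,000 bytes.
Total = 22,068,870,000 bytes = 22068.9 MB.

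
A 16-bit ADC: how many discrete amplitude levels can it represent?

65,536 levels

2^16 = 65,536.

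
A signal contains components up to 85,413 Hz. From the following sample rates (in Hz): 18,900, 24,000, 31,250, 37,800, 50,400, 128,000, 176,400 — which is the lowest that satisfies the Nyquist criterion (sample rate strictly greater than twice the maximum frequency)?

176,400 Hz

Need sample rate > 2 × 85,413 = 170,826 Hz.
Lowest listed rate above 170,826 Hz is 176,400 Hz.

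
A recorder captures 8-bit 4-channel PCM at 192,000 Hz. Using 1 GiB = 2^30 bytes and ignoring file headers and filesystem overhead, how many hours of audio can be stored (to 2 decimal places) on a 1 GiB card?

Uncompressed byte rate = 192,000 × 1 × 4 = 768,000 bytes/s.
Capacity = 1 × 1,073,741,824 = 1,073,741,824 bytes.
1,073,741,824 / 768,000 ≈ 1398.1 s → 0.39 hours.

0.39 hours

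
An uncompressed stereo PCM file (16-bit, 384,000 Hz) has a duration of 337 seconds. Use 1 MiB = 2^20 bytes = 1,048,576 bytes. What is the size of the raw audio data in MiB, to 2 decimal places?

Bytes = 384,000 samples/s × 337 s × 2 bytes/sample × 2 ch = 517,632,000 bytes.
517,632,000 / 1,048,576 = 493.65 MiB.

493.65 MiB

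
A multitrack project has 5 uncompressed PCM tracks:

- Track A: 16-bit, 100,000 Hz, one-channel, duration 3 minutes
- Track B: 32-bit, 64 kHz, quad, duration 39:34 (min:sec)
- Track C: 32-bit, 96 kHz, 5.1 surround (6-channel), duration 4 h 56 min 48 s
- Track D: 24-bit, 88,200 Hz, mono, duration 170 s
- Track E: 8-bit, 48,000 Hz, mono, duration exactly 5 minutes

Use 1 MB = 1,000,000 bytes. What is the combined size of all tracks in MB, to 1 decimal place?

Track A: 3 minutes = 180 s; 100,000 × 180 × 2 × 1 = 36,000,000 bytes.
Track B: 39:34 (min:sec) = 2,374 s; 64,000 × 2,374 × 4 × 4 = 2,430,976,000 bytes.
Track C: 4 h 56 min 48 s = 17,808 s; 96,000 × 17,808 × 4 × 6 = 41,029,632,000 bytes.
Track D: 88,200 × 170 × 3 × 1 = 44,982,000 bytes.
Track E: exactly 5 minutes = 300 s; 48,000 × 300 × 1 × 1 = 14,400,000 bytes.
Total = 43,555,990,000 bytes = 43556.0 MB.

43556.0 MB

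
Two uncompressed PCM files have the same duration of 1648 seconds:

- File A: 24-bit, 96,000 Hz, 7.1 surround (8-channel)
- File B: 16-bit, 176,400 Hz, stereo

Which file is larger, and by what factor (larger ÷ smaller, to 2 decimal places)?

File A: 96,000 × 3 × 8 = 2,304,000 bytes/s.
File B: 176,400 × 2 × 2 = 705,600 bytes/s.
File A is larger; ratio = 3,796,992,000 / 1,162,828,800 = 3.27.

File A, by a factor of 3.27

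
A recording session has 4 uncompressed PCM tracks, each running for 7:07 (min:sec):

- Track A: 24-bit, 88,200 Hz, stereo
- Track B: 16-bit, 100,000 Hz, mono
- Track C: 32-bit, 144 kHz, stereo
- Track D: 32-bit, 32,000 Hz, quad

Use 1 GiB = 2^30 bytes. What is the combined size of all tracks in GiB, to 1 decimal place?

1.0 GiB

7:07 (min:sec) = 427 s.
Track A: 88,200 × 427 × 3 × 2 = 225,968,400 bytes.
Track B: 100,000 × 427 × 2 × 1 = 85,400,000 bytes.
Track C: 144,000 × 427 × 4 × 2 = 491,904,000 bytes.
Track D: 32,000 × 427 × 4 × 4 = 218,624,000 bytes.
Total = 1,021,896,400 bytes = 1.0 GiB.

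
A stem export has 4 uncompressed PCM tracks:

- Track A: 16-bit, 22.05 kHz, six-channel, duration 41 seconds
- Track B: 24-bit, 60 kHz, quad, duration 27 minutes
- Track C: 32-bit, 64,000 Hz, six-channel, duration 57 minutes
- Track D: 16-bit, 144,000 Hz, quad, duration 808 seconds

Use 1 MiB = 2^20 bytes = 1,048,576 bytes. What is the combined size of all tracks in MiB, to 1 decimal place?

Track A: 22,050 × 41 × 2 × 6 = 10,848,600 bytes.
Track B: 27 minutes = 1,620 s; 60,000 × 1,620 × 3 × 4 = 1,166,400,000 bytes.
Track C: 57 minutes = 3,420 s; 64,000 × 3,420 × 4 × 6 = 5,253,120,000 bytes.
Track D: 144,000 × 808 × 2 × 4 = 930,816,000 bytes.
Total = 7,361,184,600 bytes = 7020.2 MiB.

7020.2 MiB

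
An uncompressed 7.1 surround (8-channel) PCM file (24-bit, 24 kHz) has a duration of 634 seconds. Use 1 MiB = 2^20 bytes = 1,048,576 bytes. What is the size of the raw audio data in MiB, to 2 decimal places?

348.27 MiB

Bytes = 24,000 samples/s × 634 s × 3 bytes/sample × 8 ch = 365,184,000 bytes.
365,184,000 / 1,048,576 = 348.27 MiB.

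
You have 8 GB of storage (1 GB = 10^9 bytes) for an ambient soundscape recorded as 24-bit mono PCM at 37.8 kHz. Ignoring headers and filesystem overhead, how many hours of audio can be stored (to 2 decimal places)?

Uncompressed byte rate = 37,800 × 3 × 1 = 113,400 bytes/s.
Capacity = 8 × 1,000,000,000 = 8,000,000,000 bytes.
8,000,000,000 / 113,400 ≈ 70546.74 s → 19.60 hours.

19.60 hours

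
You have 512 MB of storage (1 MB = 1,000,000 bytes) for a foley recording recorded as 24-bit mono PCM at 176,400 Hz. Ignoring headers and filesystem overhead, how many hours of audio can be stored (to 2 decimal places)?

Uncompressed byte rate = 176,400 × 3 × 1 = 529,200 bytes/s.
Capacity = 512 × 1,000,000 = 512,000,000 bytes.
512,000,000 / 529,200 ≈ 967.5 s → 0.27 hours.

0.27 hours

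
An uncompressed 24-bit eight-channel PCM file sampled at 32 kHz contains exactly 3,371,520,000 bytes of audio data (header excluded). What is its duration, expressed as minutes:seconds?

73:10

Byte rate = 32,000 × 3 × 8 = 768,000 bytes/s.
Duration = 3,371,520,000 / 768,000 = 4,390 s.
4,390 s = 73:10.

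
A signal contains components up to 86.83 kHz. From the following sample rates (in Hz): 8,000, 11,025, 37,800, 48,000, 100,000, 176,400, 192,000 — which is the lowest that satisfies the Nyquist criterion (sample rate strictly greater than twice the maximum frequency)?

176,400 Hz

Need sample rate > 2 × 86,830 = 173,660 Hz.
Lowest listed rate above 173,660 Hz is 176,400 Hz.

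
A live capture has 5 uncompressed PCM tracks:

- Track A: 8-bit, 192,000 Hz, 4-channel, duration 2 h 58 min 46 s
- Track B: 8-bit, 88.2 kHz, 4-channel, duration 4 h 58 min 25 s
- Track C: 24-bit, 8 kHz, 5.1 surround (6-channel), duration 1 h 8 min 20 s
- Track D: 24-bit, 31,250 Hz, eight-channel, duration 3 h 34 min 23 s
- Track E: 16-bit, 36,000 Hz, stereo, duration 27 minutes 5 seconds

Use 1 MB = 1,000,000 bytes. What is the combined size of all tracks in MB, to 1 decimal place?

Track A: 2 h 58 min 46 s = 10,726 s; 192,000 × 10,726 × 1 × 4 = 8,237,568,000 bytes.
Track B: 4 h 58 min 25 s = 17,905 s; 88,200 × 17,905 × 1 × 4 = 6,316,884,000 bytes.
Track C: 1 h 8 min 20 s = 4,100 s; 8,000 × 4,100 × 3 × 6 = 590,400,000 bytes.
Track D: 3 h 34 min 23 s = 12,863 s; 31,250 × 12,863 × 3 × 8 = 9,647,250,000 bytes.
Track E: 27 minutes 5 seconds = 1,625 s; 36,000 × 1,625 × 2 × 2 = 234,000,000 bytes.
Total = 25,026,102,000 bytes = 25026.1 MB.

25026.1 MB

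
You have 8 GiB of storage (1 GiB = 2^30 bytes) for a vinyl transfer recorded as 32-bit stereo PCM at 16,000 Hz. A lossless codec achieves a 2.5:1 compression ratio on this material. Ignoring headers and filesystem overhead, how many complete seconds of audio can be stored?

167,772 seconds

Uncompressed byte rate = 16,000 × 4 × 2 = 128,000 bytes/s.
After 2.5:1 compression, effective rate ≈ 51200 bytes/s.
Capacity = 8 × 1,073,741,824 = 8,589,934,592 bytes.
8,589,934,592 / effective rate ≈ 167772.16 s → 167,772 seconds.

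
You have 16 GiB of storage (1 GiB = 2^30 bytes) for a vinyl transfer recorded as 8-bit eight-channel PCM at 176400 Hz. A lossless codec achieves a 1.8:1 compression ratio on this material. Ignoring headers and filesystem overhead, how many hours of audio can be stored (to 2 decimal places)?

6.09 hours

Uncompressed byte rate = 176,400 × 1 × 8 = 1,411,200 bytes/s.
After 1.8:1 compression, effective rate ≈ 784000 bytes/s.
Capacity = 16 × 1,073,741,824 = 17,179,869,184 bytes.
17,179,869,184 / effective rate ≈ 21913.1 s → 6.09 hours.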